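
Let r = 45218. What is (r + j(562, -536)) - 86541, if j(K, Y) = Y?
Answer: -41859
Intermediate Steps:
(r + j(562, -536)) - 86541 = (45218 - 536) - 86541 = 44682 - 86541 = -41859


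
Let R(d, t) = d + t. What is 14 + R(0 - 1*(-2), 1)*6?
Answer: 32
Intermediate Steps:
14 + R(0 - 1*(-2), 1)*6 = 14 + ((0 - 1*(-2)) + 1)*6 = 14 + ((0 + 2) + 1)*6 = 14 + (2 + 1)*6 = 14 + 3*6 = 14 + 18 = 32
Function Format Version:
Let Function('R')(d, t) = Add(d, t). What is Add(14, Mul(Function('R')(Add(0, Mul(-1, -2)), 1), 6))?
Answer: 32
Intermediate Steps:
Add(14, Mul(Function('R')(Add(0, Mul(-1, -2)), 1), 6)) = Add(14, Mul(Add(Add(0, Mul(-1, -2)), 1), 6)) = Add(14, Mul(Add(Add(0, 2), 1), 6)) = Add(14, Mul(Add(2, 1), 6)) = Add(14, Mul(3, 6)) = Add(14, 18) = 32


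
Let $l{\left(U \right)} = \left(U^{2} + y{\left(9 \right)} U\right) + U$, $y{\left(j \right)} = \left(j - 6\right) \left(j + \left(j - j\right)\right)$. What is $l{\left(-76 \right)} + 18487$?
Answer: $22135$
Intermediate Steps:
$y{\left(j \right)} = j \left(-6 + j\right)$ ($y{\left(j \right)} = \left(-6 + j\right) \left(j + 0\right) = \left(-6 + j\right) j = j \left(-6 + j\right)$)
$l{\left(U \right)} = U^{2} + 28 U$ ($l{\left(U \right)} = \left(U^{2} + 9 \left(-6 + 9\right) U\right) + U = \left(U^{2} + 9 \cdot 3 U\right) + U = \left(U^{2} + 27 U\right) + U = U^{2} + 28 U$)
$l{\left(-76 \right)} + 18487 = - 76 \left(28 - 76\right) + 18487 = \left(-76\right) \left(-48\right) + 18487 = 3648 + 18487 = 22135$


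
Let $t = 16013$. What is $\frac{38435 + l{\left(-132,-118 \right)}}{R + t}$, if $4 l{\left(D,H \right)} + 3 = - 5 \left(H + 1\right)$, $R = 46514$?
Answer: $\frac{77161}{125054} \approx 0.61702$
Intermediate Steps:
$l{\left(D,H \right)} = -2 - \frac{5 H}{4}$ ($l{\left(D,H \right)} = - \frac{3}{4} + \frac{\left(-5\right) \left(H + 1\right)}{4} = - \frac{3}{4} + \frac{\left(-5\right) \left(1 + H\right)}{4} = - \frac{3}{4} + \frac{-5 - 5 H}{4} = - \frac{3}{4} - \left(\frac{5}{4} + \frac{5 H}{4}\right) = -2 - \frac{5 H}{4}$)
$\frac{38435 + l{\left(-132,-118 \right)}}{R + t} = \frac{38435 - - \frac{291}{2}}{46514 + 16013} = \frac{38435 + \left(-2 + \frac{295}{2}\right)}{62527} = \left(38435 + \frac{291}{2}\right) \frac{1}{62527} = \frac{77161}{2} \cdot \frac{1}{62527} = \frac{77161}{125054}$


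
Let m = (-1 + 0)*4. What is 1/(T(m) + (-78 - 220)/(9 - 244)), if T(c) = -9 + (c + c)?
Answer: -235/3697 ≈ -0.063565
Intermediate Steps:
m = -4 (m = -1*4 = -4)
T(c) = -9 + 2*c
1/(T(m) + (-78 - 220)/(9 - 244)) = 1/((-9 + 2*(-4)) + (-78 - 220)/(9 - 244)) = 1/((-9 - 8) - 298/(-235)) = 1/(-17 - 298*(-1/235)) = 1/(-17 + 298/235) = 1/(-3697/235) = -235/3697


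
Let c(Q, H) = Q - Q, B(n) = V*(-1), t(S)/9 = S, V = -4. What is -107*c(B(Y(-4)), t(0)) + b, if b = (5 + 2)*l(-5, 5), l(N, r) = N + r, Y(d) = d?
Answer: 0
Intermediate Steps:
t(S) = 9*S
B(n) = 4 (B(n) = -4*(-1) = 4)
b = 0 (b = (5 + 2)*(-5 + 5) = 7*0 = 0)
c(Q, H) = 0
-107*c(B(Y(-4)), t(0)) + b = -107*0 + 0 = 0 + 0 = 0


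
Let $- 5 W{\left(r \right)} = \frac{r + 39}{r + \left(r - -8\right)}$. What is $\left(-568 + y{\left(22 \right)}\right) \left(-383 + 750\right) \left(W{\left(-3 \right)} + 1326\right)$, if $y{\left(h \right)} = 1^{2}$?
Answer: $- \frac{1375884468}{5} \approx -2.7518 \cdot 10^{8}$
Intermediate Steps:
$y{\left(h \right)} = 1$
$W{\left(r \right)} = - \frac{39 + r}{5 \left(8 + 2 r\right)}$ ($W{\left(r \right)} = - \frac{\left(r + 39\right) \frac{1}{r + \left(r - -8\right)}}{5} = - \frac{\left(39 + r\right) \frac{1}{r + \left(r + 8\right)}}{5} = - \frac{\left(39 + r\right) \frac{1}{r + \left(8 + r\right)}}{5} = - \frac{\left(39 + r\right) \frac{1}{8 + 2 r}}{5} = - \frac{\frac{1}{8 + 2 r} \left(39 + r\right)}{5} = - \frac{39 + r}{5 \left(8 + 2 r\right)}$)
$\left(-568 + y{\left(22 \right)}\right) \left(-383 + 750\right) \left(W{\left(-3 \right)} + 1326\right) = \left(-568 + 1\right) \left(-383 + 750\right) \left(\frac{-39 - -3}{10 \left(4 - 3\right)} + 1326\right) = \left(-567\right) 367 \left(\frac{-39 + 3}{10 \cdot 1} + 1326\right) = - 208089 \left(\frac{1}{10} \cdot 1 \left(-36\right) + 1326\right) = - 208089 \left(- \frac{18}{5} + 1326\right) = \left(-208089\right) \frac{6612}{5} = - \frac{1375884468}{5}$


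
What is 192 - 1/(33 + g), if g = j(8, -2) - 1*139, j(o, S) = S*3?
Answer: 21505/112 ≈ 192.01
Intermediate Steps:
j(o, S) = 3*S
g = -145 (g = 3*(-2) - 1*139 = -6 - 139 = -145)
192 - 1/(33 + g) = 192 - 1/(33 - 145) = 192 - 1/(-112) = 192 - 1*(-1/112) = 192 + 1/112 = 21505/112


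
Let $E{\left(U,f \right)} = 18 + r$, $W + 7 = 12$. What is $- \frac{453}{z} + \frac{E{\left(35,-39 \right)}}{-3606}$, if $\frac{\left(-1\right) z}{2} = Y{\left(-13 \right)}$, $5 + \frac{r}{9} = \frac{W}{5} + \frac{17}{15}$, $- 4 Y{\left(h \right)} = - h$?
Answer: $- \frac{5444891}{78130} \approx -69.69$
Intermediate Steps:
$W = 5$ ($W = -7 + 12 = 5$)
$Y{\left(h \right)} = \frac{h}{4}$ ($Y{\left(h \right)} = - \frac{\left(-1\right) h}{4} = \frac{h}{4}$)
$r = - \frac{129}{5}$ ($r = -45 + 9 \left(\frac{5}{5} + \frac{17}{15}\right) = -45 + 9 \left(5 \cdot \frac{1}{5} + 17 \cdot \frac{1}{15}\right) = -45 + 9 \left(1 + \frac{17}{15}\right) = -45 + 9 \cdot \frac{32}{15} = -45 + \frac{96}{5} = - \frac{129}{5} \approx -25.8$)
$E{\left(U,f \right)} = - \frac{39}{5}$ ($E{\left(U,f \right)} = 18 - \frac{129}{5} = - \frac{39}{5}$)
$z = \frac{13}{2}$ ($z = - 2 \cdot \frac{1}{4} \left(-13\right) = \left(-2\right) \left(- \frac{13}{4}\right) = \frac{13}{2} \approx 6.5$)
$- \frac{453}{z} + \frac{E{\left(35,-39 \right)}}{-3606} = - \frac{453}{\frac{13}{2}} - \frac{39}{5 \left(-3606\right)} = \left(-453\right) \frac{2}{13} - - \frac{13}{6010} = - \frac{906}{13} + \frac{13}{6010} = - \frac{5444891}{78130}$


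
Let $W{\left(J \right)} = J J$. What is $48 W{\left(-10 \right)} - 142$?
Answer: $4658$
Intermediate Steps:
$W{\left(J \right)} = J^{2}$
$48 W{\left(-10 \right)} - 142 = 48 \left(-10\right)^{2} - 142 = 48 \cdot 100 - 142 = 4800 - 142 = 4658$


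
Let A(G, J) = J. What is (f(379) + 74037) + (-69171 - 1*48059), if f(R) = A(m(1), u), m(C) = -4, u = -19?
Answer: -43212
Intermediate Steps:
f(R) = -19
(f(379) + 74037) + (-69171 - 1*48059) = (-19 + 74037) + (-69171 - 1*48059) = 74018 + (-69171 - 48059) = 74018 - 117230 = -43212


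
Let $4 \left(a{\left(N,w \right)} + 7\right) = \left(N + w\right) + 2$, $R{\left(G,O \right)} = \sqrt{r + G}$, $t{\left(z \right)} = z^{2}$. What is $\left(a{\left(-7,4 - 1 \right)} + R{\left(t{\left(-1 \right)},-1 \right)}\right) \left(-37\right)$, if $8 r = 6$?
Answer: $\frac{555}{2} - \frac{37 \sqrt{7}}{2} \approx 228.55$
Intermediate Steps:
$r = \frac{3}{4}$ ($r = \frac{1}{8} \cdot 6 = \frac{3}{4} \approx 0.75$)
$R{\left(G,O \right)} = \sqrt{\frac{3}{4} + G}$
$a{\left(N,w \right)} = - \frac{13}{2} + \frac{N}{4} + \frac{w}{4}$ ($a{\left(N,w \right)} = -7 + \frac{\left(N + w\right) + 2}{4} = -7 + \frac{2 + N + w}{4} = -7 + \left(\frac{1}{2} + \frac{N}{4} + \frac{w}{4}\right) = - \frac{13}{2} + \frac{N}{4} + \frac{w}{4}$)
$\left(a{\left(-7,4 - 1 \right)} + R{\left(t{\left(-1 \right)},-1 \right)}\right) \left(-37\right) = \left(\left(- \frac{13}{2} + \frac{1}{4} \left(-7\right) + \frac{4 - 1}{4}\right) + \frac{\sqrt{3 + 4 \left(-1\right)^{2}}}{2}\right) \left(-37\right) = \left(\left(- \frac{13}{2} - \frac{7}{4} + \frac{1}{4} \cdot 3\right) + \frac{\sqrt{3 + 4 \cdot 1}}{2}\right) \left(-37\right) = \left(\left(- \frac{13}{2} - \frac{7}{4} + \frac{3}{4}\right) + \frac{\sqrt{3 + 4}}{2}\right) \left(-37\right) = \left(- \frac{15}{2} + \frac{\sqrt{7}}{2}\right) \left(-37\right) = \frac{555}{2} - \frac{37 \sqrt{7}}{2}$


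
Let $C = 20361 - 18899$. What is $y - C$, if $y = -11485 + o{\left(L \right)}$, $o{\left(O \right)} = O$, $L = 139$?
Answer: $-12808$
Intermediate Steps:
$y = -11346$ ($y = -11485 + 139 = -11346$)
$C = 1462$ ($C = 20361 - 18899 = 1462$)
$y - C = -11346 - 1462 = -12808$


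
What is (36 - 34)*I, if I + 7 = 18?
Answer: 22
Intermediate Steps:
I = 11 (I = -7 + 18 = 11)
(36 - 34)*I = (36 - 34)*11 = 2*11 = 22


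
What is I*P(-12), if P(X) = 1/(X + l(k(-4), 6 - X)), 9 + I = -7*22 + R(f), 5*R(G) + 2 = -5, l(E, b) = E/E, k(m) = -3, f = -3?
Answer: 822/55 ≈ 14.945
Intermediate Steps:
l(E, b) = 1
R(G) = -7/5 (R(G) = -⅖ + (⅕)*(-5) = -⅖ - 1 = -7/5)
I = -822/5 (I = -9 + (-7*22 - 7/5) = -9 + (-154 - 7/5) = -9 - 777/5 = -822/5 ≈ -164.40)
P(X) = 1/(1 + X) (P(X) = 1/(X + 1) = 1/(1 + X))
I*P(-12) = -822/(5*(1 - 12)) = -822/5/(-11) = -822/5*(-1/11) = 822/55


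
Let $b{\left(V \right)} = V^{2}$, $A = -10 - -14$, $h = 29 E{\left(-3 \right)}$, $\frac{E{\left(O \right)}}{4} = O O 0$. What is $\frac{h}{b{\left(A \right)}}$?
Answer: $0$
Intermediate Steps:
$E{\left(O \right)} = 0$ ($E{\left(O \right)} = 4 O O 0 = 4 O^{2} \cdot 0 = 4 \cdot 0 = 0$)
$h = 0$ ($h = 29 \cdot 0 = 0$)
$A = 4$ ($A = -10 + 14 = 4$)
$\frac{h}{b{\left(A \right)}} = \frac{0}{4^{2}} = \frac{0}{16} = 0 \cdot \frac{1}{16} = 0$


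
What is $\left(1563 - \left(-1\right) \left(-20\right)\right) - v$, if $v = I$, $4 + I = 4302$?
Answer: $-2755$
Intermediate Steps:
$I = 4298$ ($I = -4 + 4302 = 4298$)
$v = 4298$
$\left(1563 - \left(-1\right) \left(-20\right)\right) - v = \left(1563 - \left(-1\right) \left(-20\right)\right) - 4298 = \left(1563 - 20\right) - 4298 = 1543 - 4298 = -2755$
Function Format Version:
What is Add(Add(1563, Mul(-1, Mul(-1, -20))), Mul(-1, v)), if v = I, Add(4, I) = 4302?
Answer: -2755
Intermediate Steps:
I = 4298 (I = Add(-4, 4302) = 4298)
v = 4298
Add(Add(1563, Mul(-1, Mul(-1, -20))), Mul(-1, v)) = Add(Add(1563, Mul(-1, Mul(-1, -20))), Mul(-1, 4298)) = Add(Add(1563, Mul(-1, 20)), -4298) = Add(Add(1563, -20), -4298) = Add(1543, -4298) = -2755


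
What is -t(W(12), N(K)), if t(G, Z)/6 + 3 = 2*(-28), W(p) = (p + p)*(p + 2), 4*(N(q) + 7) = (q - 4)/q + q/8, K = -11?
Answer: 354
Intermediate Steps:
N(q) = -7 + q/32 + (-4 + q)/(4*q) (N(q) = -7 + ((q - 4)/q + q/8)/4 = -7 + ((-4 + q)/q + q*(⅛))/4 = -7 + ((-4 + q)/q + q/8)/4 = -7 + (q/8 + (-4 + q)/q)/4 = -7 + (q/32 + (-4 + q)/(4*q)) = -7 + q/32 + (-4 + q)/(4*q))
W(p) = 2*p*(2 + p) (W(p) = (2*p)*(2 + p) = 2*p*(2 + p))
t(G, Z) = -354 (t(G, Z) = -18 + 6*(2*(-28)) = -18 + 6*(-56) = -18 - 336 = -354)
-t(W(12), N(K)) = -1*(-354) = 354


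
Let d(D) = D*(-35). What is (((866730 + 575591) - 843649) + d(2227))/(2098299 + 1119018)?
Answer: 520727/3217317 ≈ 0.16185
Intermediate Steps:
d(D) = -35*D
(((866730 + 575591) - 843649) + d(2227))/(2098299 + 1119018) = (((866730 + 575591) - 843649) - 35*2227)/(2098299 + 1119018) = ((1442321 - 843649) - 77945)/3217317 = (598672 - 77945)*(1/3217317) = 520727*(1/3217317) = 520727/3217317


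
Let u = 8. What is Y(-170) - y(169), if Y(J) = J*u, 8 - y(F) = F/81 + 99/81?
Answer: -110540/81 ≈ -1364.7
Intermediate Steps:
y(F) = 61/9 - F/81 (y(F) = 8 - (F/81 + 99/81) = 8 - (F*(1/81) + 99*(1/81)) = 8 - (F/81 + 11/9) = 8 - (11/9 + F/81) = 8 + (-11/9 - F/81) = 61/9 - F/81)
Y(J) = 8*J (Y(J) = J*8 = 8*J)
Y(-170) - y(169) = 8*(-170) - (61/9 - 1/81*169) = -1360 - (61/9 - 169/81) = -1360 - 1*380/81 = -1360 - 380/81 = -110540/81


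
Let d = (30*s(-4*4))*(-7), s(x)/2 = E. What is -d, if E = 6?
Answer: 2520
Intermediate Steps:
s(x) = 12 (s(x) = 2*6 = 12)
d = -2520 (d = (30*12)*(-7) = 360*(-7) = -2520)
-d = -1*(-2520) = 2520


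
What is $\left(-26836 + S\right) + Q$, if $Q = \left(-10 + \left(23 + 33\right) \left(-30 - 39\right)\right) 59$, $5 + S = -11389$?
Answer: $-266796$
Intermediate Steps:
$S = -11394$ ($S = -5 - 11389 = -11394$)
$Q = -228566$ ($Q = \left(-10 + 56 \left(-69\right)\right) 59 = \left(-10 - 3864\right) 59 = \left(-3874\right) 59 = -228566$)
$\left(-26836 + S\right) + Q = \left(-26836 - 11394\right) - 228566 = -38230 - 228566 = -266796$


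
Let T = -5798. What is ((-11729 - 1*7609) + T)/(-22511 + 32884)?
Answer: -25136/10373 ≈ -2.4232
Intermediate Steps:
((-11729 - 1*7609) + T)/(-22511 + 32884) = ((-11729 - 1*7609) - 5798)/(-22511 + 32884) = ((-11729 - 7609) - 5798)/10373 = (-19338 - 5798)*(1/10373) = -25136*1/10373 = -25136/10373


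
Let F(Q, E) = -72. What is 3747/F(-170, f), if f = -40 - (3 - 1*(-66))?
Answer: -1249/24 ≈ -52.042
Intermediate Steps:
f = -109 (f = -40 - (3 + 66) = -40 - 1*69 = -40 - 69 = -109)
3747/F(-170, f) = 3747/(-72) = 3747*(-1/72) = -1249/24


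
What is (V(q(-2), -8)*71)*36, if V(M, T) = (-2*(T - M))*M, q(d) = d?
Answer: -61344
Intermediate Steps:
V(M, T) = M*(-2*T + 2*M) (V(M, T) = (-2*T + 2*M)*M = M*(-2*T + 2*M))
(V(q(-2), -8)*71)*36 = ((2*(-2)*(-2 - 1*(-8)))*71)*36 = ((2*(-2)*(-2 + 8))*71)*36 = ((2*(-2)*6)*71)*36 = -24*71*36 = -1704*36 = -61344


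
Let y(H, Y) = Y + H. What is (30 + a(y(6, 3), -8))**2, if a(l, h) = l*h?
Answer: 1764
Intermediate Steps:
y(H, Y) = H + Y
a(l, h) = h*l
(30 + a(y(6, 3), -8))**2 = (30 - 8*(6 + 3))**2 = (30 - 8*9)**2 = (30 - 72)**2 = (-42)**2 = 1764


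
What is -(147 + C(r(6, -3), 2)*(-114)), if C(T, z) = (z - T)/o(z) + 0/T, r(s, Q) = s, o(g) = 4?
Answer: -261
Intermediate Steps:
C(T, z) = -T/4 + z/4 (C(T, z) = (z - T)/4 + 0/T = (z - T)*(¼) + 0 = (-T/4 + z/4) + 0 = -T/4 + z/4)
-(147 + C(r(6, -3), 2)*(-114)) = -(147 + (-¼*6 + (¼)*2)*(-114)) = -(147 + (-3/2 + ½)*(-114)) = -(147 - 1*(-114)) = -(147 + 114) = -1*261 = -261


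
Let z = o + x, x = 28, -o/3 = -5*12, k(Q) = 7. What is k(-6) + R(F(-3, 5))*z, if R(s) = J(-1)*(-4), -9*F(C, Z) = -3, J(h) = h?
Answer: 839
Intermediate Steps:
o = 180 (o = -(-15)*12 = -3*(-60) = 180)
F(C, Z) = 1/3 (F(C, Z) = -1/9*(-3) = 1/3)
R(s) = 4 (R(s) = -1*(-4) = 4)
z = 208 (z = 180 + 28 = 208)
k(-6) + R(F(-3, 5))*z = 7 + 4*208 = 7 + 832 = 839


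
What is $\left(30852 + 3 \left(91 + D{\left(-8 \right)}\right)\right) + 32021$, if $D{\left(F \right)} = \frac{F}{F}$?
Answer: $63149$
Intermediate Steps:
$D{\left(F \right)} = 1$
$\left(30852 + 3 \left(91 + D{\left(-8 \right)}\right)\right) + 32021 = \left(30852 + 3 \left(91 + 1\right)\right) + 32021 = \left(30852 + 3 \cdot 92\right) + 32021 = \left(30852 + 276\right) + 32021 = 31128 + 32021 = 63149$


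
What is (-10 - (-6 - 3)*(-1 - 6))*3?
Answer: -219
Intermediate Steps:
(-10 - (-6 - 3)*(-1 - 6))*3 = (-10 - (-9)*(-7))*3 = (-10 - 1*63)*3 = (-10 - 63)*3 = -73*3 = -219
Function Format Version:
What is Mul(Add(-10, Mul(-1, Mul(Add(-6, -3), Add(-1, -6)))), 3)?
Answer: -219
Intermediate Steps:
Mul(Add(-10, Mul(-1, Mul(Add(-6, -3), Add(-1, -6)))), 3) = Mul(Add(-10, Mul(-1, Mul(-9, -7))), 3) = Mul(Add(-10, Mul(-1, 63)), 3) = Mul(Add(-10, -63), 3) = Mul(-73, 3) = -219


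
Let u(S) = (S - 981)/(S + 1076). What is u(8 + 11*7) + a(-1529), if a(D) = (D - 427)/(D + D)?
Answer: -234526/1775169 ≈ -0.13211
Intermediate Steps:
u(S) = (-981 + S)/(1076 + S)
a(D) = (-427 + D)/(2*D) (a(D) = (-427 + D)/((2*D)) = (-427 + D)*(1/(2*D)) = (-427 + D)/(2*D))
u(8 + 11*7) + a(-1529) = (-981 + (8 + 11*7))/(1076 + (8 + 11*7)) + (½)*(-427 - 1529)/(-1529) = (-981 + (8 + 77))/(1076 + (8 + 77)) + (½)*(-1/1529)*(-1956) = (-981 + 85)/(1076 + 85) + 978/1529 = -896/1161 + 978/1529 = -234526/1775169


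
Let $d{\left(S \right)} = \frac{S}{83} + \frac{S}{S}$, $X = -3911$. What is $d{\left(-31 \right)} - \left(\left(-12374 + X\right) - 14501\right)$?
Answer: $\frac{2555290}{83} \approx 30787.0$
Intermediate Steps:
$d{\left(S \right)} = 1 + \frac{S}{83}$ ($d{\left(S \right)} = S \frac{1}{83} + 1 = \frac{S}{83} + 1 = 1 + \frac{S}{83}$)
$d{\left(-31 \right)} - \left(\left(-12374 + X\right) - 14501\right) = \left(1 + \frac{1}{83} \left(-31\right)\right) - \left(\left(-12374 - 3911\right) - 14501\right) = \left(1 - \frac{31}{83}\right) - \left(-16285 - 14501\right) = \frac{52}{83} - -30786 = \frac{52}{83} + 30786 = \frac{2555290}{83}$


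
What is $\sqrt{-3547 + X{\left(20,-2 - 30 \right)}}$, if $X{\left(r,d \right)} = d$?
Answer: $i \sqrt{3579} \approx 59.825 i$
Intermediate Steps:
$\sqrt{-3547 + X{\left(20,-2 - 30 \right)}} = \sqrt{-3547 - 32} = \sqrt{-3579} = i \sqrt{3579}$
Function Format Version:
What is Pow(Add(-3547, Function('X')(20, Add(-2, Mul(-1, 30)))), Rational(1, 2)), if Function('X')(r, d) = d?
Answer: Mul(I, Pow(3579, Rational(1, 2))) ≈ Mul(59.825, I)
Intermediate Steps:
Pow(Add(-3547, Function('X')(20, Add(-2, Mul(-1, 30)))), Rational(1, 2)) = Pow(Add(-3547, Add(-2, Mul(-1, 30))), Rational(1, 2)) = Pow(Add(-3547, Add(-2, -30)), Rational(1, 2)) = Pow(Add(-3547, -32), Rational(1, 2)) = Pow(-3579, Rational(1, 2)) = Mul(I, Pow(3579, Rational(1, 2)))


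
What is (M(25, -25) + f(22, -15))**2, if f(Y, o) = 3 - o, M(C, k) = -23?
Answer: 25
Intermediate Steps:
(M(25, -25) + f(22, -15))**2 = (-23 + (3 - 1*(-15)))**2 = (-23 + (3 + 15))**2 = (-23 + 18)**2 = (-5)**2 = 25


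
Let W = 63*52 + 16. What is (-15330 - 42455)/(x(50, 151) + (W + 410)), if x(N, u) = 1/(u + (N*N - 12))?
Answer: -152494615/9769579 ≈ -15.609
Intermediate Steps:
W = 3292 (W = 3276 + 16 = 3292)
x(N, u) = 1/(-12 + u + N**2) (x(N, u) = 1/(u + (N**2 - 12)) = 1/(u + (-12 + N**2)) = 1/(-12 + u + N**2))
(-15330 - 42455)/(x(50, 151) + (W + 410)) = (-15330 - 42455)/(1/(-12 + 151 + 50**2) + (3292 + 410)) = -57785/(1/(-12 + 151 + 2500) + 3702) = -57785/(1/2639 + 3702) = -57785/9769579/2639 = -57785*2639/9769579 = -152494615/9769579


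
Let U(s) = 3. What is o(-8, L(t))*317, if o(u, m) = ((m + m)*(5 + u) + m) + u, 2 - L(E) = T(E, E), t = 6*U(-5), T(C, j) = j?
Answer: 22824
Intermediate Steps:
t = 18 (t = 6*3 = 18)
L(E) = 2 - E
o(u, m) = m + u + 2*m*(5 + u) (o(u, m) = ((2*m)*(5 + u) + m) + u = (2*m*(5 + u) + m) + u = (m + 2*m*(5 + u)) + u = m + u + 2*m*(5 + u))
o(-8, L(t))*317 = (-8 + 11*(2 - 1*18) + 2*(2 - 1*18)*(-8))*317 = (-8 + 11*(2 - 18) + 2*(2 - 18)*(-8))*317 = (-8 + 11*(-16) + 2*(-16)*(-8))*317 = (-8 - 176 + 256)*317 = 72*317 = 22824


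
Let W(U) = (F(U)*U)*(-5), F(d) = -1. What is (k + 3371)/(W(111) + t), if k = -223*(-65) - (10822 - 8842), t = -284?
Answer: 15886/271 ≈ 58.620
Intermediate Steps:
W(U) = 5*U (W(U) = -U*(-5) = 5*U)
k = 12515 (k = 14495 - 1*1980 = 14495 - 1980 = 12515)
(k + 3371)/(W(111) + t) = (12515 + 3371)/(5*111 - 284) = 15886/(555 - 284) = 15886/271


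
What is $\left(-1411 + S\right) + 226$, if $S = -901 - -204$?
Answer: $-1882$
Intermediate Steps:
$S = -697$ ($S = -901 + 204 = -697$)
$\left(-1411 + S\right) + 226 = \left(-1411 - 697\right) + 226 = -2108 + 226 = -1882$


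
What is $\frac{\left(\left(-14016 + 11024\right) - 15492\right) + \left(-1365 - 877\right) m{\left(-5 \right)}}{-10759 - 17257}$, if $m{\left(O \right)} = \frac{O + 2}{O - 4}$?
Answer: $\frac{28847}{42024} \approx 0.68644$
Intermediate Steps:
$m{\left(O \right)} = \frac{2 + O}{-4 + O}$
$\frac{\left(\left(-14016 + 11024\right) - 15492\right) + \left(-1365 - 877\right) m{\left(-5 \right)}}{-10759 - 17257} = \frac{\left(\left(-14016 + 11024\right) - 15492\right) + \left(-1365 - 877\right) \frac{2 - 5}{-4 - 5}}{-10759 - 17257} = \frac{\left(-2992 - 15492\right) - 2242 \frac{1}{-9} \left(-3\right)}{-28016} = \left(-18484 - 2242 \left(\left(- \frac{1}{9}\right) \left(-3\right)\right)\right) \left(- \frac{1}{28016}\right) = \left(-18484 - \frac{2242}{3}\right) \left(- \frac{1}{28016}\right) = \left(- \frac{57694}{3}\right) \left(- \frac{1}{28016}\right) = \frac{28847}{42024}$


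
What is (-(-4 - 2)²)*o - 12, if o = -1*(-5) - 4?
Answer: -48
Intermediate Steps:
o = 1 (o = 5 - 4 = 1)
(-(-4 - 2)²)*o - 12 = -(-4 - 2)²*1 - 12 = -1*(-6)²*1 - 12 = -1*36*1 - 12 = -36*1 - 12 = -36 - 12 = -48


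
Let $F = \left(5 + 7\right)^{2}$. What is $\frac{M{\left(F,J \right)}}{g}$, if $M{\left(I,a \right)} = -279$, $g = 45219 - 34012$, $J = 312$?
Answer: $- \frac{279}{11207} \approx -0.024895$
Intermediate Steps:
$g = 11207$
$F = 144$ ($F = 12^{2} = 144$)
$\frac{M{\left(F,J \right)}}{g} = - \frac{279}{11207}$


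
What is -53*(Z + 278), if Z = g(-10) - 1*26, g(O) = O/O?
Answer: -13409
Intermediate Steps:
g(O) = 1
Z = -25 (Z = 1 - 1*26 = 1 - 26 = -25)
-53*(Z + 278) = -53*(-25 + 278) = -53*253 = -13409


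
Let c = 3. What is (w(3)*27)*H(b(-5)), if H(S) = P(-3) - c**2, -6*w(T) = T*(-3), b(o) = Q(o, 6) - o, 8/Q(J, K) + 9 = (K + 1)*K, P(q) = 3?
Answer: -243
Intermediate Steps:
Q(J, K) = 8/(-9 + K*(1 + K)) (Q(J, K) = 8/(-9 + (K + 1)*K) = 8/(-9 + (1 + K)*K) = 8/(-9 + K*(1 + K)))
b(o) = 8/33 - o (b(o) = 8/(-9 + 6 + 6**2) - o = 8/(-9 + 6 + 36) - o = 8/33 - o)
w(T) = T/2 (w(T) = -T*(-3)/6 = -(-1)*T/2 = T/2)
H(S) = -6 (H(S) = 3 - 1*3**2 = 3 - 1*9 = 3 - 9 = -6)
(w(3)*27)*H(b(-5)) = (((1/2)*3)*27)*(-6) = ((3/2)*27)*(-6) = (81/2)*(-6) = -243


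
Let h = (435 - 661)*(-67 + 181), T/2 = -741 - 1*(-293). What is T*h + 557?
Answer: 23085101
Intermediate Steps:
T = -896 (T = 2*(-741 - 1*(-293)) = 2*(-741 + 293) = 2*(-448) = -896)
h = -25764 (h = -226*114 = -25764)
T*h + 557 = -896*(-25764) + 557 = 23084544 + 557 = 23085101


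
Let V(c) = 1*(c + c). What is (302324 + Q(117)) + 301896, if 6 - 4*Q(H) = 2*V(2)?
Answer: 1208439/2 ≈ 6.0422e+5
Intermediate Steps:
V(c) = 2*c (V(c) = 1*(2*c) = 2*c)
Q(H) = -1/2 (Q(H) = 3/2 - 2*2/2 = 3/2 - 4/2 = 3/2 - 1/4*8 = 3/2 - 2 = -1/2)
(302324 + Q(117)) + 301896 = (302324 - 1/2) + 301896 = 604647/2 + 301896 = 1208439/2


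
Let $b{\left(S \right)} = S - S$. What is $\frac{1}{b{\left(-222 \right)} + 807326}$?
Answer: $\frac{1}{807326} \approx 1.2387 \cdot 10^{-6}$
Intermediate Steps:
$b{\left(S \right)} = 0$
$\frac{1}{b{\left(-222 \right)} + 807326} = \frac{1}{0 + 807326} = \frac{1}{807326}$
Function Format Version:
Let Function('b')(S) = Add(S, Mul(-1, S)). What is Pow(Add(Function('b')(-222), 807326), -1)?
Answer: Rational(1, 807326) ≈ 1.2387e-6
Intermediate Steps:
Function('b')(S) = 0
Pow(Add(Function('b')(-222), 807326), -1) = Pow(Add(0, 807326), -1) = Pow(807326, -1) = Rational(1, 807326)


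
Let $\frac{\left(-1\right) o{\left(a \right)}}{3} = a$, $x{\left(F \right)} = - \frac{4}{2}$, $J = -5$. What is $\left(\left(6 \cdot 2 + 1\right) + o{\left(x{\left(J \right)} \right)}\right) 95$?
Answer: $1805$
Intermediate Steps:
$x{\left(F \right)} = -2$ ($x{\left(F \right)} = \left(-4\right) \frac{1}{2} = -2$)
$o{\left(a \right)} = - 3 a$
$\left(\left(6 \cdot 2 + 1\right) + o{\left(x{\left(J \right)} \right)}\right) 95 = \left(\left(6 \cdot 2 + 1\right) - -6\right) 95 = \left(\left(12 + 1\right) + 6\right) 95 = \left(13 + 6\right) 95 = 19 \cdot 95 = 1805$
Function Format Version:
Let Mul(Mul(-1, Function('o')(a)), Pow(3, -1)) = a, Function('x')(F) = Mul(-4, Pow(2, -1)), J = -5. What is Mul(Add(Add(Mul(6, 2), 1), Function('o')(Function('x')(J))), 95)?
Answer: 1805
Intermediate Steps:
Function('x')(F) = -2 (Function('x')(F) = Mul(-4, Rational(1, 2)) = -2)
Function('o')(a) = Mul(-3, a)
Mul(Add(Add(Mul(6, 2), 1), Function('o')(Function('x')(J))), 95) = Mul(Add(Add(Mul(6, 2), 1), Mul(-3, -2)), 95) = Mul(Add(Add(12, 1), 6), 95) = Mul(Add(13, 6), 95) = Mul(19, 95) = 1805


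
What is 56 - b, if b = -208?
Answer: 264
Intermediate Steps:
56 - b = 56 - 1*(-208) = 56 + 208 = 264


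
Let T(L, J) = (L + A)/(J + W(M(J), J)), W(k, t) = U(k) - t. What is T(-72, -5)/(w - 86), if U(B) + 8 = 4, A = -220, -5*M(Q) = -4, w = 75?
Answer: -73/11 ≈ -6.6364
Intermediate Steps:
M(Q) = 4/5 (M(Q) = -1/5*(-4) = 4/5)
U(B) = -4 (U(B) = -8 + 4 = -4)
W(k, t) = -4 - t
T(L, J) = 55 - L/4 (T(L, J) = (L - 220)/(J + (-4 - J)) = (-220 + L)/(-4) = (-220 + L)*(-1/4) = 55 - L/4)
T(-72, -5)/(w - 86) = (55 - 1/4*(-72))/(75 - 86) = (55 + 18)/(-11) = 73*(-1/11) = -73/11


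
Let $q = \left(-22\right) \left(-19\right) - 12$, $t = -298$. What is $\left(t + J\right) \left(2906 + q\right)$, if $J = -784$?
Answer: $-3583584$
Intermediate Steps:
$q = 406$ ($q = 418 - 12 = 406$)
$\left(t + J\right) \left(2906 + q\right) = \left(-298 - 784\right) \left(2906 + 406\right) = \left(-1082\right) 3312 = -3583584$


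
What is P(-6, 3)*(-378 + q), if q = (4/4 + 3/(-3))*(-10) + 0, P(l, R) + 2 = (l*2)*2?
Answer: 9828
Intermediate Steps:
P(l, R) = -2 + 4*l (P(l, R) = -2 + (l*2)*2 = -2 + (2*l)*2 = -2 + 4*l)
q = 0 (q = (4*(¼) + 3*(-⅓))*(-10) + 0 = (1 - 1)*(-10) + 0 = 0*(-10) + 0 = 0 + 0 = 0)
P(-6, 3)*(-378 + q) = (-2 + 4*(-6))*(-378 + 0) = (-2 - 24)*(-378) = -26*(-378) = 9828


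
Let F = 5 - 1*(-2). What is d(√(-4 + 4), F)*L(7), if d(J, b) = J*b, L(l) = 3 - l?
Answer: 0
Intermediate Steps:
F = 7 (F = 5 + 2 = 7)
d(√(-4 + 4), F)*L(7) = (√(-4 + 4)*7)*(3 - 1*7) = (√0*7)*(3 - 7) = (0*7)*(-4) = 0*(-4) = 0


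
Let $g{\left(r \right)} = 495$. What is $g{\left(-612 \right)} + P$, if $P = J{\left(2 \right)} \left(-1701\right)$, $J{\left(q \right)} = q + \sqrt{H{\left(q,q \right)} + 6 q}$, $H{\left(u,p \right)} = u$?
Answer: $-2907 - 1701 \sqrt{14} \approx -9271.6$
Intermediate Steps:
$J{\left(q \right)} = q + \sqrt{7} \sqrt{q}$ ($J{\left(q \right)} = q + \sqrt{q + 6 q} = q + \sqrt{7 q} = q + \sqrt{7} \sqrt{q}$)
$P = -3402 - 1701 \sqrt{14}$ ($P = \left(2 + \sqrt{7} \sqrt{2}\right) \left(-1701\right) = \left(2 + \sqrt{14}\right) \left(-1701\right) = -3402 - 1701 \sqrt{14} \approx -9766.6$)
$g{\left(-612 \right)} + P = 495 - \left(3402 + 1701 \sqrt{14}\right) = -2907 - 1701 \sqrt{14}$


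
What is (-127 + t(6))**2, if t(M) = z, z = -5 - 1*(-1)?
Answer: 17161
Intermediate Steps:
z = -4 (z = -5 + 1 = -4)
t(M) = -4
(-127 + t(6))**2 = (-127 - 4)**2 = (-131)**2 = 17161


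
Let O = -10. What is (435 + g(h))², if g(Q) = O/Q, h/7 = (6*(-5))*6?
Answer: 3004245721/15876 ≈ 1.8923e+5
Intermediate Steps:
h = -1260 (h = 7*((6*(-5))*6) = 7*(-30*6) = 7*(-180) = -1260)
g(Q) = -10/Q
(435 + g(h))² = (435 - 10/(-1260))² = (435 - 10*(-1/1260))² = (435 + 1/126)² = (54811/126)² = 3004245721/15876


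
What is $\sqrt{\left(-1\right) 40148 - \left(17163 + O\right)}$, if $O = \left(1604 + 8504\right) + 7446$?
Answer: $i \sqrt{74865} \approx 273.61 i$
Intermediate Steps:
$O = 17554$ ($O = 10108 + 7446 = 17554$)
$\sqrt{\left(-1\right) 40148 - \left(17163 + O\right)} = \sqrt{\left(-1\right) 40148 - 34717} = \sqrt{-40148 - 34717} = \sqrt{-74865} = i \sqrt{74865}$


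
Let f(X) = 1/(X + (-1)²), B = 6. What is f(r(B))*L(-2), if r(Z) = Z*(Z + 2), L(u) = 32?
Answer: 32/49 ≈ 0.65306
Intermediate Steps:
r(Z) = Z*(2 + Z)
f(X) = 1/(1 + X) (f(X) = 1/(X + 1) = 1/(1 + X))
f(r(B))*L(-2) = 32/(1 + 6*(2 + 6)) = 32/(1 + 6*8) = 32/(1 + 48) = 32/49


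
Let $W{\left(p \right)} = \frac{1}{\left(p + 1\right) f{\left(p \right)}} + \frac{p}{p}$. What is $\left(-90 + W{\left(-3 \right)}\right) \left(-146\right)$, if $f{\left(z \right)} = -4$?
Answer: $\frac{51903}{4} \approx 12976.0$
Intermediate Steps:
$W{\left(p \right)} = 1 - \frac{1}{4 \left(1 + p\right)}$ ($W{\left(p \right)} = \frac{1}{\left(p + 1\right) \left(-4\right)} + \frac{p}{p} = \frac{1}{1 + p} \left(- \frac{1}{4}\right) + 1 = - \frac{1}{4 \left(1 + p\right)} + 1 = 1 - \frac{1}{4 \left(1 + p\right)}$)
$\left(-90 + W{\left(-3 \right)}\right) \left(-146\right) = \left(-90 + \frac{\frac{3}{4} - 3}{1 - 3}\right) \left(-146\right) = \left(-90 + \frac{1}{-2} \left(- \frac{9}{4}\right)\right) \left(-146\right) = \left(-90 - - \frac{9}{8}\right) \left(-146\right) = \left(-90 + \frac{9}{8}\right) \left(-146\right) = \left(- \frac{711}{8}\right) \left(-146\right) = \frac{51903}{4}$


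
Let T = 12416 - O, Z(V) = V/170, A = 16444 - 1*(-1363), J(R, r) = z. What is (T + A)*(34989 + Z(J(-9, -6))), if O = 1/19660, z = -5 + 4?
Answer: 3534284146451091/3342200 ≈ 1.0575e+9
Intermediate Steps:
z = -1
J(R, r) = -1
O = 1/19660 ≈ 5.0865e-5
A = 17807 (A = 16444 + 1363 = 17807)
Z(V) = V/170 (Z(V) = V*(1/170) = V/170)
T = 244098559/19660 (T = 12416 - 1*1/19660 = 12416 - 1/19660 = 244098559/19660 ≈ 12416.)
(T + A)*(34989 + Z(J(-9, -6))) = (244098559/19660 + 17807)*(34989 + (1/170)*(-1)) = 594184179*(34989 - 1/170)/19660 = (594184179/19660)*(5948129/170) = 3534284146451091/3342200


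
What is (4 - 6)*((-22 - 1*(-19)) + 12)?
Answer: -18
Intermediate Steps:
(4 - 6)*((-22 - 1*(-19)) + 12) = -2*((-22 + 19) + 12) = -2*(-3 + 12) = -2*9 = -18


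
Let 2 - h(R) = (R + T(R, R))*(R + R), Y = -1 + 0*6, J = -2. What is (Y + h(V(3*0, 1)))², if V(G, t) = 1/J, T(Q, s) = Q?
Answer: 0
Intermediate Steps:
V(G, t) = -½ (V(G, t) = 1/(-2) = -½)
Y = -1 (Y = -1 + 0 = -1)
h(R) = 2 - 4*R² (h(R) = 2 - (R + R)*(R + R) = 2 - 2*R*2*R = 2 - 4*R²)
(Y + h(V(3*0, 1)))² = (-1 + (2 - 4*(-½)²))² = (-1 + (2 - 4*¼))² = (-1 + (2 - 1))² = (-1 + 1)² = 0² = 0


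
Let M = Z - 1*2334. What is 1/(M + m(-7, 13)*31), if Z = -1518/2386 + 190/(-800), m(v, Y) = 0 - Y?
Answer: -95440/261302667 ≈ -0.00036525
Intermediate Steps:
m(v, Y) = -Y
Z = -83387/95440 (Z = -1518*1/2386 + 190*(-1/800) = -759/1193 - 19/80 = -83387/95440 ≈ -0.87371)
M = -222840347/95440 (M = -83387/95440 - 1*2334 = -83387/95440 - 2334 = -222840347/95440 ≈ -2334.9)
1/(M + m(-7, 13)*31) = 1/(-222840347/95440 - 1*13*31) = 1/(-222840347/95440 - 13*31) = 1/(-222840347/95440 - 403) = 1/(-261302667/95440) = -95440/261302667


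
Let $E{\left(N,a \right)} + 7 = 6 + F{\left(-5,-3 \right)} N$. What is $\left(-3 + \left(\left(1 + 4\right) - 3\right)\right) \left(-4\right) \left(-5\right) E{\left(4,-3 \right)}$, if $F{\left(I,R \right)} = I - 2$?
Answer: $580$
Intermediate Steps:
$F{\left(I,R \right)} = -2 + I$ ($F{\left(I,R \right)} = I - 2 = -2 + I$)
$E{\left(N,a \right)} = -1 - 7 N$ ($E{\left(N,a \right)} = -7 + \left(6 + \left(-2 - 5\right) N\right) = -7 - \left(-6 + 7 N\right) = -1 - 7 N$)
$\left(-3 + \left(\left(1 + 4\right) - 3\right)\right) \left(-4\right) \left(-5\right) E{\left(4,-3 \right)} = \left(-3 + \left(\left(1 + 4\right) - 3\right)\right) \left(-4\right) \left(-5\right) \left(-1 - 28\right) = \left(-3 + \left(5 - 3\right)\right) \left(-4\right) \left(-5\right) \left(-1 - 28\right) = \left(-3 + 2\right) \left(-4\right) \left(-5\right) \left(-29\right) = \left(-1\right) \left(-4\right) \left(-5\right) \left(-29\right) = 4 \left(-5\right) \left(-29\right) = \left(-20\right) \left(-29\right) = 580$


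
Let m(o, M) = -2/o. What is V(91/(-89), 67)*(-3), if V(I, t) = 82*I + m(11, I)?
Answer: 246780/979 ≈ 252.07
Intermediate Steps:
V(I, t) = -2/11 + 82*I (V(I, t) = 82*I - 2/11 = -2/11 + 82*I)
V(91/(-89), 67)*(-3) = (-2/11 + 82*(91/(-89)))*(-3) = (-2/11 + 82*(91*(-1/89)))*(-3) = (-2/11 + 82*(-91/89))*(-3) = (-2/11 - 7462/89)*(-3) = -82260/979*(-3) = 246780/979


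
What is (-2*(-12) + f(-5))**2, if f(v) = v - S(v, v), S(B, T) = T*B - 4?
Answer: 4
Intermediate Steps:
S(B, T) = -4 + B*T (S(B, T) = B*T - 4 = -4 + B*T)
f(v) = 4 + v - v**2 (f(v) = v - (-4 + v*v) = v - (-4 + v**2) = v + (4 - v**2) = 4 + v - v**2)
(-2*(-12) + f(-5))**2 = (-2*(-12) + (4 - 5 - 1*(-5)**2))**2 = (24 + (4 - 5 - 1*25))**2 = (24 + (4 - 5 - 25))**2 = (24 - 26)**2 = (-2)**2 = 4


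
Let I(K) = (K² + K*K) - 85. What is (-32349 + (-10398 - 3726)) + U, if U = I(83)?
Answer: -32780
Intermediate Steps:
I(K) = -85 + 2*K² (I(K) = (K² + K²) - 85 = 2*K² - 85 = -85 + 2*K²)
U = 13693 (U = -85 + 2*83² = -85 + 2*6889 = -85 + 13778 = 13693)
(-32349 + (-10398 - 3726)) + U = (-32349 + (-10398 - 3726)) + 13693 = (-32349 - 14124) + 13693 = -46473 + 13693 = -32780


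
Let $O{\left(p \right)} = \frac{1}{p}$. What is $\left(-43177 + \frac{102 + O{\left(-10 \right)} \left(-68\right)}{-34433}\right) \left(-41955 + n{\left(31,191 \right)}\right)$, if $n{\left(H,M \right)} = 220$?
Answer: $\frac{62047998347903}{34433} \approx 1.802 \cdot 10^{9}$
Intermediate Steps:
$\left(-43177 + \frac{102 + O{\left(-10 \right)} \left(-68\right)}{-34433}\right) \left(-41955 + n{\left(31,191 \right)}\right) = \left(-43177 + \frac{102 + \frac{1}{-10} \left(-68\right)}{-34433}\right) \left(-41955 + 220\right) = \left(-43177 + \left(102 - - \frac{34}{5}\right) \left(- \frac{1}{34433}\right)\right) \left(-41735\right) = \left(-43177 + \left(102 + \frac{34}{5}\right) \left(- \frac{1}{34433}\right)\right) \left(-41735\right) = \left(-43177 + \frac{544}{5} \left(- \frac{1}{34433}\right)\right) \left(-41735\right) = \left(-43177 - \frac{544}{172165}\right) \left(-41735\right) = \left(- \frac{7433568749}{172165}\right) \left(-41735\right) = \frac{62047998347903}{34433}$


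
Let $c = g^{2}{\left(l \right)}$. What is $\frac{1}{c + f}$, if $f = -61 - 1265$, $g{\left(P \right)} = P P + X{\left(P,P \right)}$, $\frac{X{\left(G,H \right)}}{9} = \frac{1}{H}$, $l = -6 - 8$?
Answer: $\frac{196}{7220329} \approx 2.7146 \cdot 10^{-5}$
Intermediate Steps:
$l = -14$ ($l = -6 - 8 = -14$)
$X{\left(G,H \right)} = \frac{9}{H}$
$g{\left(P \right)} = P^{2} + \frac{9}{P}$ ($g{\left(P \right)} = P P + \frac{9}{P} = P^{2} + \frac{9}{P}$)
$c = \frac{7480225}{196}$ ($c = \left(\frac{9 + \left(-14\right)^{3}}{-14}\right)^{2} = \left(- \frac{9 - 2744}{14}\right)^{2} = \left(\left(- \frac{1}{14}\right) \left(-2735\right)\right)^{2} = \left(\frac{2735}{14}\right)^{2} = \frac{7480225}{196} \approx 38164.0$)
$f = -1326$ ($f = -61 - 1265 = -1326$)
$\frac{1}{c + f} = \frac{1}{\frac{7480225}{196} - 1326} = \frac{1}{\frac{7220329}{196}} = \frac{196}{7220329}$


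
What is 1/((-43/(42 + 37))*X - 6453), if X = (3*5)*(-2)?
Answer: -79/508497 ≈ -0.00015536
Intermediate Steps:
X = -30 (X = 15*(-2) = -30)
1/((-43/(42 + 37))*X - 6453) = 1/((-43/(42 + 37))*(-30) - 6453) = 1/((-43/79)*(-30) - 6453) = 1/(((1/79)*(-43))*(-30) - 6453) = 1/(-43/79*(-30) - 6453) = 1/(1290/79 - 6453) = 1/(-508497/79) = -79/508497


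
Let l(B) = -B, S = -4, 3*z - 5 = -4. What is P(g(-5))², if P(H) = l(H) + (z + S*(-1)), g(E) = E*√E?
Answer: -956/9 + 130*I*√5/3 ≈ -106.22 + 96.896*I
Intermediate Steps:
z = ⅓ (z = 5/3 + (⅓)*(-4) = 5/3 - 4/3 = ⅓ ≈ 0.33333)
g(E) = E^(3/2)
P(H) = 13/3 - H (P(H) = -H + (⅓ - 4*(-1)) = -H + (⅓ + 4) = -H + 13/3 = 13/3 - H)
P(g(-5))² = (13/3 - (-5)^(3/2))² = (13/3 - (-5)*I*√5)² = (13/3 + 5*I*√5)²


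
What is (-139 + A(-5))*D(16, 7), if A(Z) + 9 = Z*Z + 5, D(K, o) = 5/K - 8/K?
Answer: 177/8 ≈ 22.125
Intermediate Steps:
D(K, o) = -3/K
A(Z) = -4 + Z**2 (A(Z) = -9 + (Z*Z + 5) = -9 + (Z**2 + 5) = -9 + (5 + Z**2) = -4 + Z**2)
(-139 + A(-5))*D(16, 7) = (-139 + (-4 + (-5)**2))*(-3/16) = (-139 + (-4 + 25))*(-3*1/16) = (-139 + 21)*(-3/16) = -118*(-3/16) = 177/8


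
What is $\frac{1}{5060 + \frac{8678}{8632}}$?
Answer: $\frac{4316}{21843299} \approx 0.00019759$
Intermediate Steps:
$\frac{1}{5060 + \frac{8678}{8632}} = \frac{1}{5060 + 8678 \cdot \frac{1}{8632}} = \frac{1}{5060 + \frac{4339}{4316}} = \frac{1}{\frac{21843299}{4316}} = \frac{4316}{21843299}$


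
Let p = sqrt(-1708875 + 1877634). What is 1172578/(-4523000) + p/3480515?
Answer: -586289/2261500 + 3*sqrt(18751)/3480515 ≈ -0.25913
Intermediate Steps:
p = 3*sqrt(18751) (p = sqrt(168759) = 3*sqrt(18751) ≈ 410.80)
1172578/(-4523000) + p/3480515 = 1172578/(-4523000) + (3*sqrt(18751))/3480515 = 1172578*(-1/4523000) + (3*sqrt(18751))*(1/3480515) = -586289/2261500 + 3*sqrt(18751)/3480515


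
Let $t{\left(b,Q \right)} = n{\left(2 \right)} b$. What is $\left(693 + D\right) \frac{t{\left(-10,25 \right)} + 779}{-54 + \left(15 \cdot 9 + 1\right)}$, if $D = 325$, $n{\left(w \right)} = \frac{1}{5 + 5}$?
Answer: $\frac{396002}{41} \approx 9658.6$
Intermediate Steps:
$n{\left(w \right)} = \frac{1}{10}$
$t{\left(b,Q \right)} = \frac{b}{10}$
$\left(693 + D\right) \frac{t{\left(-10,25 \right)} + 779}{-54 + \left(15 \cdot 9 + 1\right)} = \left(693 + 325\right) \frac{\frac{1}{10} \left(-10\right) + 779}{-54 + \left(15 \cdot 9 + 1\right)} = 1018 \frac{-1 + 779}{-54 + \left(135 + 1\right)} = 1018 \frac{778}{-54 + 136} = 1018 \cdot \frac{778}{82} = 1018 \cdot 778 \cdot \frac{1}{82} = 1018 \cdot \frac{389}{41} = \frac{396002}{41}$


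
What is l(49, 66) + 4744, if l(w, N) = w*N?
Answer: 7978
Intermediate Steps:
l(w, N) = N*w
l(49, 66) + 4744 = 66*49 + 4744 = 3234 + 4744 = 7978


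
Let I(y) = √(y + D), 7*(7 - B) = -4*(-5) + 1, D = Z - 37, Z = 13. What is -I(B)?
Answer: -2*I*√5 ≈ -4.4721*I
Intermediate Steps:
D = -24 (D = 13 - 37 = -24)
B = 4 (B = 7 - (-4*(-5) + 1)/7 = 7 - (20 + 1)/7 = 7 - ⅐*21 = 7 - 3 = 4)
I(y) = √(-24 + y) (I(y) = √(y - 24) = √(-24 + y))
-I(B) = -√(-24 + 4) = -√(-20) = -2*I*√5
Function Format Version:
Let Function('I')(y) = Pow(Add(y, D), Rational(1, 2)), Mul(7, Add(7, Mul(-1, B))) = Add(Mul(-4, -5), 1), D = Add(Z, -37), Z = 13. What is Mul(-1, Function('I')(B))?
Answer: Mul(-2, I, Pow(5, Rational(1, 2))) ≈ Mul(-4.4721, I)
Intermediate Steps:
D = -24 (D = Add(13, -37) = -24)
B = 4 (B = Add(7, Mul(Rational(-1, 7), Add(Mul(-4, -5), 1))) = Add(7, Mul(Rational(-1, 7), Add(20, 1))) = Add(7, Mul(Rational(-1, 7), 21)) = Add(7, -3) = 4)
Function('I')(y) = Pow(Add(-24, y), Rational(1, 2)) (Function('I')(y) = Pow(Add(y, -24), Rational(1, 2)) = Pow(Add(-24, y), Rational(1, 2)))
Mul(-1, Function('I')(B)) = Mul(-1, Pow(Add(-24, 4), Rational(1, 2))) = Mul(-1, Pow(-20, Rational(1, 2))) = Mul(-1, Mul(2, I, Pow(5, Rational(1, 2)))) = Mul(-2, I, Pow(5, Rational(1, 2)))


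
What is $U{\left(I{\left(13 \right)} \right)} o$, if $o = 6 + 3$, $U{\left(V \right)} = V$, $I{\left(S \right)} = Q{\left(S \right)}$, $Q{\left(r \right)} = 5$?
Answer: $45$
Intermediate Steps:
$I{\left(S \right)} = 5$
$o = 9$
$U{\left(I{\left(13 \right)} \right)} o = 5 \cdot 9 = 45$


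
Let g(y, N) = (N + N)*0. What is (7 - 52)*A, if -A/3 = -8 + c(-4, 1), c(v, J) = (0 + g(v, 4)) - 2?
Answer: -1350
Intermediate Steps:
g(y, N) = 0 (g(y, N) = (2*N)*0 = 0)
c(v, J) = -2 (c(v, J) = (0 + 0) - 2 = 0 - 2 = -2)
A = 30 (A = -3*(-8 - 2) = -3*(-10) = 30)
(7 - 52)*A = (7 - 52)*30 = -45*30 = -1350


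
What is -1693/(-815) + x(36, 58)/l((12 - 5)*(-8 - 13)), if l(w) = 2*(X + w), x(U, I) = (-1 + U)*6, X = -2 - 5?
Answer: 25021/17930 ≈ 1.3955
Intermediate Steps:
X = -7
x(U, I) = -6 + 6*U
l(w) = -14 + 2*w (l(w) = 2*(-7 + w) = -14 + 2*w)
-1693/(-815) + x(36, 58)/l((12 - 5)*(-8 - 13)) = -1693/(-815) + (-6 + 6*36)/(-14 + 2*((12 - 5)*(-8 - 13))) = -1693*(-1/815) + (-6 + 216)/(-14 + 2*(7*(-21))) = 1693/815 + 210/(-14 + 2*(-147)) = 1693/815 + 210/(-14 - 294) = 1693/815 + 210/(-308) = 1693/815 + 210*(-1/308) = 1693/815 - 15/22 = 25021/17930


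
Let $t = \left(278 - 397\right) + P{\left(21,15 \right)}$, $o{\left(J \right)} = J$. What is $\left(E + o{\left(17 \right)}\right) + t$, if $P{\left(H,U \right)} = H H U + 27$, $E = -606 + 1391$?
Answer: $7325$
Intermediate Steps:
$E = 785$
$P{\left(H,U \right)} = 27 + U H^{2}$ ($P{\left(H,U \right)} = H^{2} U + 27 = U H^{2} + 27 = 27 + U H^{2}$)
$t = 6523$ ($t = \left(278 - 397\right) + \left(27 + 15 \cdot 21^{2}\right) = -119 + \left(27 + 15 \cdot 441\right) = -119 + \left(27 + 6615\right) = -119 + 6642 = 6523$)
$\left(E + o{\left(17 \right)}\right) + t = \left(785 + 17\right) + 6523 = 802 + 6523 = 7325$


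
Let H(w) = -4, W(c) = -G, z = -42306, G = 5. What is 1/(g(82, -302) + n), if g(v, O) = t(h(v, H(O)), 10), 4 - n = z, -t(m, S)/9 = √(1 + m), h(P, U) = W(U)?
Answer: 21155/895068212 + 9*I/895068212 ≈ 2.3635e-5 + 1.0055e-8*I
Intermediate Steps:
W(c) = -5 (W(c) = -1*5 = -5)
h(P, U) = -5
t(m, S) = -9*√(1 + m)
n = 42310 (n = 4 - 1*(-42306) = 4 + 42306 = 42310)
g(v, O) = -18*I (g(v, O) = -9*√(1 - 5) = -18*I)
1/(g(82, -302) + n) = 1/(-18*I + 42310) = 1/(42310 - 18*I) = (42310 + 18*I)/1790136424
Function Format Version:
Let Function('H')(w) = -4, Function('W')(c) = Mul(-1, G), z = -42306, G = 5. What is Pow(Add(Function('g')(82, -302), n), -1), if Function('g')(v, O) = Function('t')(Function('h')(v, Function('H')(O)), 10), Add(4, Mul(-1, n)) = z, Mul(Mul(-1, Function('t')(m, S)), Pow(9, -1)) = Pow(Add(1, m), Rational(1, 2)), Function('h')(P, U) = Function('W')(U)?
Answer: Add(Rational(21155, 895068212), Mul(Rational(9, 895068212), I)) ≈ Add(2.3635e-5, Mul(1.0055e-8, I))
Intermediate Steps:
Function('W')(c) = -5 (Function('W')(c) = Mul(-1, 5) = -5)
Function('h')(P, U) = -5
Function('t')(m, S) = Mul(-9, Pow(Add(1, m), Rational(1, 2)))
n = 42310 (n = Add(4, Mul(-1, -42306)) = Add(4, 42306) = 42310)
Function('g')(v, O) = Mul(-18, I) (Function('g')(v, O) = Mul(-9, Pow(Add(1, -5), Rational(1, 2))) = Mul(-9, Pow(-4, Rational(1, 2))) = Mul(-9, Mul(2, I)) = Mul(-18, I))
Pow(Add(Function('g')(82, -302), n), -1) = Pow(Add(Mul(-18, I), 42310), -1) = Pow(Add(42310, Mul(-18, I)), -1) = Mul(Rational(1, 1790136424), Add(42310, Mul(18, I)))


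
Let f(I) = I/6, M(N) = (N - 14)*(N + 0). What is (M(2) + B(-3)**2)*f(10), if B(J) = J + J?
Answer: 20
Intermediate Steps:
M(N) = N*(-14 + N) (M(N) = (-14 + N)*N = N*(-14 + N))
f(I) = I/6 (f(I) = I*(1/6) = I/6)
B(J) = 2*J
(M(2) + B(-3)**2)*f(10) = (2*(-14 + 2) + (2*(-3))**2)*((1/6)*10) = (2*(-12) + (-6)**2)*(5/3) = (-24 + 36)*(5/3) = 12*(5/3) = 20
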